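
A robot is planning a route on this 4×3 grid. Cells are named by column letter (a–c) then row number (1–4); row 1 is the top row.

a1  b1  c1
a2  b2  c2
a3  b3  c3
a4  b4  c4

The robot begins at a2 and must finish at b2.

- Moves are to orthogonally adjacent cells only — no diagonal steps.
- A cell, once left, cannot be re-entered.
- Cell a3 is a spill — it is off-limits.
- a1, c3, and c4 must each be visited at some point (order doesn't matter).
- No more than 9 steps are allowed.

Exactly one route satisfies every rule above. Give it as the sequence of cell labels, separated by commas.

a2, a1, b1, c1, c2, c3, c4, b4, b3, b2

The 9-move cap with required stops at a1, c3, c4 leaves no slack for detours.
Route from a2: up to a1, 2× right (reaching c1), 3× down (reaching c4), left to b4, 2× up (reaching b2) — 9 moves in all.
Check: all required cells visited; 9 ≤ 9 moves.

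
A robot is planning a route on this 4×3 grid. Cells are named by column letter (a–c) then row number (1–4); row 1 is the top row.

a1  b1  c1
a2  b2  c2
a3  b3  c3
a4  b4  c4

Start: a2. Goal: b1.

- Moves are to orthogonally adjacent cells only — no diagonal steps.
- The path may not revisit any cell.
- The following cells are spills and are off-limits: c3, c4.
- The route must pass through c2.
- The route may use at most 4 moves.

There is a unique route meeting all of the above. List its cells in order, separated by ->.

The budget equals the shortest possible length, so every move has to be on a shortest route through the required cells.
Route from a2: right 2 to c2, up 1 to c1, left 1 to b1 — 4 moves in all.
Check: all required cells visited; 4 ≤ 4 moves.

a2 -> b2 -> c2 -> c1 -> b1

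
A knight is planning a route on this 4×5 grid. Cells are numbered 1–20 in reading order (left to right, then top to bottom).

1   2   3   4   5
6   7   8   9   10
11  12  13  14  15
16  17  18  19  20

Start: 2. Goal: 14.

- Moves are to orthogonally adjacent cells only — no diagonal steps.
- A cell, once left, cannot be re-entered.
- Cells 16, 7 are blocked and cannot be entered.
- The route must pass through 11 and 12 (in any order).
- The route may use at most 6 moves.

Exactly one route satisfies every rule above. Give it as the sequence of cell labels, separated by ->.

The budget equals the shortest possible length, so every move has to be on a shortest route through the required cells.
Route from 2: left 1 to 1, down 2 to 11, right 3 to 14 — 6 moves in all.
Check: all required cells visited; 6 ≤ 6 moves.

2 -> 1 -> 6 -> 11 -> 12 -> 13 -> 14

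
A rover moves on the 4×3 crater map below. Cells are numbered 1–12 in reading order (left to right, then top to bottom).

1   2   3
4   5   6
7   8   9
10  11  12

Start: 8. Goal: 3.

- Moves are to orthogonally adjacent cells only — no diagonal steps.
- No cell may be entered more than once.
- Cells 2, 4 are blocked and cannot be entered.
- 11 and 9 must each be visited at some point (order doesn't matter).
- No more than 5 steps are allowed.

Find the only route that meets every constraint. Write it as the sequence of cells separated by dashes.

8 - 11 - 12 - 9 - 6 - 3

Any route must reach 11 and 9 and still end at 3 within 5 moves, so the order of the required stops is forced.
Route from 8: down 1 to 11, right 1 to 12, up 3 to 3 — 5 moves in all.
Check: all required cells visited; 5 ≤ 5 moves.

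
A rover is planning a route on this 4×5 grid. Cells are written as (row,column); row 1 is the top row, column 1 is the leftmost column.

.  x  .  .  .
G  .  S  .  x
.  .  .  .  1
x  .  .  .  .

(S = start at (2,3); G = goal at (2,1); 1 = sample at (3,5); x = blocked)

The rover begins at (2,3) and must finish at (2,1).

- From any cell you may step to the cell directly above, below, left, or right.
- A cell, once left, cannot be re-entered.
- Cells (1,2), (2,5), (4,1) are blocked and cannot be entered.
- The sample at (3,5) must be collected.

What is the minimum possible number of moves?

Any route passes through (3,5) somewhere between (2,3) and (2,1). Summing Manhattan distances along the two legs ((2,3) → (3,5) → (2,1)) gives a lower bound of 3 + 5 = 8 moves.
The shortest route satisfying every rule uses 10 moves: (2,3) → (3,3) → (3,4) → (3,5) → (4,5) → (4,4) → (4,3) → (4,2) → (3,2) → (2,2) → (2,1).
The no-revisit rule (legs can't share cells) pushes the minimum above the 8-move bound; an exhaustive check rules out every length from 8 to 9, leaving 10 as the minimum.

10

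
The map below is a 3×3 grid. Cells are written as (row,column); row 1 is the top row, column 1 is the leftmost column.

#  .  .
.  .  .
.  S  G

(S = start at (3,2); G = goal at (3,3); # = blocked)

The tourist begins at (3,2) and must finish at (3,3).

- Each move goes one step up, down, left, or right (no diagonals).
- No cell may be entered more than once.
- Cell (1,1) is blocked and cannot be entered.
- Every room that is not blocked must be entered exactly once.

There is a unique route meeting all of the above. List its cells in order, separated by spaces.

(3,2) (3,1) (2,1) (2,2) (1,2) (1,3) (2,3) (3,3)

Need to visit all 8 open cells exactly once, starting at (3,2) and ending at (3,3).
Cell (1,3) has only two open neighbours ((2,3) and (1,2)), so the path must pass straight through it: one of those is the cell it's entered from and the other is where it exits.
Route from (3,2): left to (3,1), up to (2,1), right to (2,2), up to (1,2), right to (1,3), 2× down (reaching (3,3)) — 7 moves in all.
Check: all 8 open cells covered.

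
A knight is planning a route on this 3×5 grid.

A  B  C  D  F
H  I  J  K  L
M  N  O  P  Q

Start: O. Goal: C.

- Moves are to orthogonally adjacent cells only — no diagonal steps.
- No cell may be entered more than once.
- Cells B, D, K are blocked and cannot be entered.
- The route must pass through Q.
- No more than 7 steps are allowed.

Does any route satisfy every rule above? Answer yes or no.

Every way from Q onward to C runs back through O, which the route has already used — so it cannot be completed without a revisit.

no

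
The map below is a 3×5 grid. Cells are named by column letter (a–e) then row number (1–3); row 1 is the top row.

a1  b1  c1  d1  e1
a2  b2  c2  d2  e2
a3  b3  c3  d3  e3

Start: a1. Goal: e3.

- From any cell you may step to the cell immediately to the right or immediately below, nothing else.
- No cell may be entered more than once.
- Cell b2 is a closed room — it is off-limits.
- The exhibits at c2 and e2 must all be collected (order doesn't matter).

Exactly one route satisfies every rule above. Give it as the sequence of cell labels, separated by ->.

Moves only go right or down, so the column and row indices never decrease.
Route from a1: 2× right (reaching c1), down to c2, 2× right (reaching e2), down to e3 — 6 moves in all.
Check: all required cells visited.

a1 -> b1 -> c1 -> c2 -> d2 -> e2 -> e3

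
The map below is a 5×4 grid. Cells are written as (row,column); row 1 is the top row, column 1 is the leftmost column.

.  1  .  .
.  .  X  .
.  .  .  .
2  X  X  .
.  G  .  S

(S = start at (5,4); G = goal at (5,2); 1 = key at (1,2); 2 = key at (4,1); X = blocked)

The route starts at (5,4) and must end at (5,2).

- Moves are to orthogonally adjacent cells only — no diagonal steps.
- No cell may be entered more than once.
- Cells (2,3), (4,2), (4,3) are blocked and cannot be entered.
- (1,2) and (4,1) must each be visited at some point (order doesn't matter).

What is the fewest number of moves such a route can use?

Any route passes through (1,2) and (4,1) in some order between (5,4) and (5,2). Summing Manhattan distances along each leg and taking the cheapest ordering ((5,4) → (1,2) → (4,1) → (5,2)) gives a lower bound of 6 + 4 + 2 = 12 moves.
A route of 12 moves achieves this: (5,4) → (4,4) → (3,4) → (2,4) → (1,4) → (1,3) → (1,2) → (2,2) → (3,2) → (3,1) → (4,1) → (5,1) → (5,2).
Since 12 matches the lower bound, it is optimal.

12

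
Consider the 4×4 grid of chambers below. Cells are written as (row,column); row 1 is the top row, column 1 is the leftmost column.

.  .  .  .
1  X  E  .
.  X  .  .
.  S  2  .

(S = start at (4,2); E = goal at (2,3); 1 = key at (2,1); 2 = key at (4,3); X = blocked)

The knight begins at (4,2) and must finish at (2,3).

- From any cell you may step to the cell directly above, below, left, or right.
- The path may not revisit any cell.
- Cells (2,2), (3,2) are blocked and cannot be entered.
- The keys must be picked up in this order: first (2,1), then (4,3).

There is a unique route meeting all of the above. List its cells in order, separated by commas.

(4,2), (4,1), (3,1), (2,1), (1,1), (1,2), (1,3), (1,4), (2,4), (3,4), (4,4), (4,3), (3,3), (2,3)

The waypoints must appear in the order (2,1), (4,3), with no cell reused.
Route from (4,2): left 1 to (4,1), up 3 to (1,1), right 3 to (1,4), down 3 to (4,4), left 1 to (4,3), up 2 to (2,3) — 13 moves in all.
Check: order respected (1 at step 3, 2 at step 11).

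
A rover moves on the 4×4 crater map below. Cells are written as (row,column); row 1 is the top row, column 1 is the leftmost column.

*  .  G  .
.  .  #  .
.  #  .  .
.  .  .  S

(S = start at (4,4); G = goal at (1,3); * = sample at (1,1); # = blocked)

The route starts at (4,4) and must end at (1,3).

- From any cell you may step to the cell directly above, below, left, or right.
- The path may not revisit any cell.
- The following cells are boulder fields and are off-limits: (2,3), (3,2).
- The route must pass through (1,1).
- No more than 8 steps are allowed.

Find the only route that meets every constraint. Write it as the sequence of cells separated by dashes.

(4,4) - (4,3) - (4,2) - (4,1) - (3,1) - (2,1) - (1,1) - (1,2) - (1,3)

Any route must reach (1,1) and still end at (1,3) within 8 moves, so the order of the required stops is forced.
Route from (4,4): 3× left (reaching (4,1)), 3× up (reaching (1,1)), 2× right (reaching (1,3)) — 8 moves in all.
Check: all required cells visited; 8 ≤ 8 moves.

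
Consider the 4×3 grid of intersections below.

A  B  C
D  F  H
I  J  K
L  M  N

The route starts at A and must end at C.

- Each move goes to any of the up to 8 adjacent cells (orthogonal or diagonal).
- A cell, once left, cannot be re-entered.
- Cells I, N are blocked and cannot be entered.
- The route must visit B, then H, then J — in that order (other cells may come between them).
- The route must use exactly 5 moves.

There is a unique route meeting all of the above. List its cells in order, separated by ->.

The waypoints must appear in the order B, H, J, with no cell reused.
Route from A: right 1 to B, down-right 1 to H, down-left 1 to J, up 1 to F, up-right 1 to C — 5 moves in all.
Check: order respected (B at step 1, H at step 2, J at step 3); 5 moves as required.

A -> B -> H -> J -> F -> C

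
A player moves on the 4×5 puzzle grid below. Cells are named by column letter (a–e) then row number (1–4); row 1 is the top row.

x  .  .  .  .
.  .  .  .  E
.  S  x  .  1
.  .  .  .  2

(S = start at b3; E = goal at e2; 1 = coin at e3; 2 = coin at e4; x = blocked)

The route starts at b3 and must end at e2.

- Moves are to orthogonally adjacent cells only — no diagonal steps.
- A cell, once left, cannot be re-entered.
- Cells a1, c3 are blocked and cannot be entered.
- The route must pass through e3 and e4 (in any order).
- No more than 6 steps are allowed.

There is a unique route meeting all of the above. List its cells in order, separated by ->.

The 6-move cap with required stops at e3, e4 leaves no slack for detours.
Route from b3: down to b4, 3× right (reaching e4), 2× up (reaching e2) — 6 moves in all.
Check: all required cells visited; 6 ≤ 6 moves.

b3 -> b4 -> c4 -> d4 -> e4 -> e3 -> e2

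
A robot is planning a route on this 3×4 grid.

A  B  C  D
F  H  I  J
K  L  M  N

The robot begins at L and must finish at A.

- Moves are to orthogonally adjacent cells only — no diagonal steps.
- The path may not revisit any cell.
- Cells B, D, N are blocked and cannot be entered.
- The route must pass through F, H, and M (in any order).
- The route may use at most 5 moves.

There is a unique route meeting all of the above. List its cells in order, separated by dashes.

L - M - I - H - F - A

The budget equals the shortest possible length, so every move has to be on a shortest route through the required cells.
Route from L: right to M, up to I, 2× left (reaching F), up to A — 5 moves in all.
Check: all required cells visited; 5 ≤ 5 moves.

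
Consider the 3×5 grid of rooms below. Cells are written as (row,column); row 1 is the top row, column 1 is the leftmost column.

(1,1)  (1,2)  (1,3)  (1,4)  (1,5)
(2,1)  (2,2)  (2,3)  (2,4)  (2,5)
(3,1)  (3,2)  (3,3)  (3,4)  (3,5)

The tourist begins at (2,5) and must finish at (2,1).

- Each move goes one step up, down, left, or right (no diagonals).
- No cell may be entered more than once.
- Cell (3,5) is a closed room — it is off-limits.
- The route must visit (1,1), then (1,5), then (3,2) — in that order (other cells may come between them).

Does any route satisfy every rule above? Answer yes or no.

no

Ignoring the required order, 5 revisit-free routes from (2,5) to (2,1) pass through all of (1,1), (1,5), and (3,2); the waypoint orders that occur are (1,5) → (3,2) → (1,1) (5) — never (1,1) → (1,5) → (3,2).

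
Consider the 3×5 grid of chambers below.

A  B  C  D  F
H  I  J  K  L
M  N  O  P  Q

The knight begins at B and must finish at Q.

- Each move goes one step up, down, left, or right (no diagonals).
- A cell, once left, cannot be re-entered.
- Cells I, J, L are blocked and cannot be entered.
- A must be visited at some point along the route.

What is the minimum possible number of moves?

7

Any route passes through A somewhere between B and Q. Summing Manhattan distances along the two legs (B → A → Q) gives a lower bound of 1 + 6 = 7 moves.
A route of 7 moves achieves this: B → A → H → M → N → O → P → Q.
Since 7 matches the lower bound, it is optimal.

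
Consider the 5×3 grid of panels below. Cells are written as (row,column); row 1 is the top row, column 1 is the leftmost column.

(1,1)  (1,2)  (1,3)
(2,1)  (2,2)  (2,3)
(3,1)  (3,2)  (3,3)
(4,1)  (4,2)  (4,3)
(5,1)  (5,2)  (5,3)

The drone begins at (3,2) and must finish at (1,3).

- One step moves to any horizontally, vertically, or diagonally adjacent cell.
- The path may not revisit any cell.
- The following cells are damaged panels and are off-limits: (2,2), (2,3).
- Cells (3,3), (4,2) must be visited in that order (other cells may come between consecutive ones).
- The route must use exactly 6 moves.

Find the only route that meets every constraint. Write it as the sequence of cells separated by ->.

The waypoints must appear in the order (3,3), (4,2), with no cell reused.
Route from (3,2): right 1 to (3,3), down-left 1 to (4,2), up-left 1 to (3,1), up 1 to (2,1), up-right 1 to (1,2), right 1 to (1,3) — 6 moves in all.
Check: order respected ((3,3) at step 1, (4,2) at step 2); 6 moves as required.

(3,2) -> (3,3) -> (4,2) -> (3,1) -> (2,1) -> (1,2) -> (1,3)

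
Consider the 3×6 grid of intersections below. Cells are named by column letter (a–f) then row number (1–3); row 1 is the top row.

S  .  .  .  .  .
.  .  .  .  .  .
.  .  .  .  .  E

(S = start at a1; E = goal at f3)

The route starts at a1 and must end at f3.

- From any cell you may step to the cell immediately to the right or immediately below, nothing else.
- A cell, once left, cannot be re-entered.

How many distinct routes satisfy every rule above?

A right/down-only route from a1 to f3 makes exactly 2 down-moves and 5 right-moves in some order.
With no other constraints that would be C(7,2) = 21 routes.
That gives 21 routes.

21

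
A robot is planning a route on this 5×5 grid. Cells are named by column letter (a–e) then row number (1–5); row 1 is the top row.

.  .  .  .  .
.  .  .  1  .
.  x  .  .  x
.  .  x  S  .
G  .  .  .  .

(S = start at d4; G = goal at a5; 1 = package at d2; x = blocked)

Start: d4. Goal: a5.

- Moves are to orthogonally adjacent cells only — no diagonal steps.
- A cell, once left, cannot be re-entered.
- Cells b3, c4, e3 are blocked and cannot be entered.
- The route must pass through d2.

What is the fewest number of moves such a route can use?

Any route passes through d2 somewhere between d4 and a5. Summing Manhattan distances along the two legs (d4 → d2 → a5) gives a lower bound of 2 + 6 = 8 moves.
A route of 8 moves achieves this: d4 → d3 → d2 → c2 → b2 → a2 → a3 → a4 → a5.
Since 8 matches the lower bound, it is optimal.

8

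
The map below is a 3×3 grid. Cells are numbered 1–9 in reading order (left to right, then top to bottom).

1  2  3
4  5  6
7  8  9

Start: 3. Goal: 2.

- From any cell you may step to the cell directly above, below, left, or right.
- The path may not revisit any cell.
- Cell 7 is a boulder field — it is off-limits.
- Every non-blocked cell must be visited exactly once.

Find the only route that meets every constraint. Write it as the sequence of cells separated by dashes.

3 - 6 - 9 - 8 - 5 - 4 - 1 - 2

Need to visit all 8 open cells exactly once, starting at 3 and ending at 2.
Cell 8 has only two open neighbours (5 and 9), so the path must pass straight through it: one of those is the cell it's entered from and the other is where it exits.
Route from 3: down 2 to 9, left 1 to 8, up 1 to 5, left 1 to 4, up 1 to 1, right 1 to 2 — 7 moves in all.
Check: all 8 open cells covered.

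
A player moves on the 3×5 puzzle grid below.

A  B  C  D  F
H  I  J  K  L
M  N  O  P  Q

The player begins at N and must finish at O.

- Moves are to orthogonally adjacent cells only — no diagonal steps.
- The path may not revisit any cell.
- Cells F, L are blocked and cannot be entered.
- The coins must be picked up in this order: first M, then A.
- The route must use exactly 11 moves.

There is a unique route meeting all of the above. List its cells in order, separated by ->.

N -> M -> H -> A -> B -> I -> J -> C -> D -> K -> P -> O

The waypoints must appear in the order M, A, with no cell reused.
Route from N: left 1 to M, up 2 to A, right 1 to B, down 1 to I, right 1 to J, up 1 to C, right 1 to D, down 2 to P, left 1 to O — 11 moves in all.
Check: order respected (M at step 1, A at step 3); 11 moves as required.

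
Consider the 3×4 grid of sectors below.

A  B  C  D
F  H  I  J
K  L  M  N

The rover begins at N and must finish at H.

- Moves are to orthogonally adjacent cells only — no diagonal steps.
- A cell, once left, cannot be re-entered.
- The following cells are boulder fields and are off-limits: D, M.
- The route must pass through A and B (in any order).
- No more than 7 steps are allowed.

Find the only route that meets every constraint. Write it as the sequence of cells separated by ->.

N -> J -> I -> C -> B -> A -> F -> H

The 7-move cap with required stops at A, B leaves no slack for detours.
Route from N: up to J, left to I, up to C, 2× left (reaching A), down to F, right to H — 7 moves in all.
Check: all required cells visited; 7 ≤ 7 moves.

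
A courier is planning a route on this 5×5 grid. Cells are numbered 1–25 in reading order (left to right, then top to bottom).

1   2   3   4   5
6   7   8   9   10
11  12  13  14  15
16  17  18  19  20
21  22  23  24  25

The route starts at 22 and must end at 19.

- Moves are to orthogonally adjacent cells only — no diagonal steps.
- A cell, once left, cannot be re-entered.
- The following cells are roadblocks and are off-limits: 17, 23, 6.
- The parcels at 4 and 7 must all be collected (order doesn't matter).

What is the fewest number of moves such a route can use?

Any route passes through 4 and 7 in some order between 22 and 19. Summing Manhattan distances along each leg and taking the cheapest ordering (22 → 7 → 4 → 19) gives a lower bound of 3 + 3 + 3 = 9 moves.
That bound ignores the blocked cells. Measuring each leg by the fewest moves that actually steer around them (22→7: 5; 7→4: 3; 4→19: 3) raises the lower bound to 11.
A route of 11 moves exists: 22 → 21 → 16 → 11 → 12 → 7 → 2 → 3 → 4 → 9 → 14 → 19.
Since 11 matches that lower bound, it is optimal.

11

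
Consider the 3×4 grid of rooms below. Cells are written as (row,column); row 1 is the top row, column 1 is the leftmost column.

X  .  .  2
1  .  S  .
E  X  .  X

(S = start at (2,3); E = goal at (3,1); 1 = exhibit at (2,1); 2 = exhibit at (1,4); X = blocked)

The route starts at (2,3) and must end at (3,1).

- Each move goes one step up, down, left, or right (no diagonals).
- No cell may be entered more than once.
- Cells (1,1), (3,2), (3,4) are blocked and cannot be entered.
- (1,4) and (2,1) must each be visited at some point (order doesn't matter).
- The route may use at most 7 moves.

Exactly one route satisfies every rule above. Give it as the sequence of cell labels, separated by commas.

(2,3), (2,4), (1,4), (1,3), (1,2), (2,2), (2,1), (3,1)

The 7-move cap with required stops at (1,4), (2,1) leaves no slack for detours.
Route from (2,3): right to (2,4), up to (1,4), 2× left (reaching (1,2)), down to (2,2), left to (2,1), down to (3,1) — 7 moves in all.
Check: all required cells visited; 7 ≤ 7 moves.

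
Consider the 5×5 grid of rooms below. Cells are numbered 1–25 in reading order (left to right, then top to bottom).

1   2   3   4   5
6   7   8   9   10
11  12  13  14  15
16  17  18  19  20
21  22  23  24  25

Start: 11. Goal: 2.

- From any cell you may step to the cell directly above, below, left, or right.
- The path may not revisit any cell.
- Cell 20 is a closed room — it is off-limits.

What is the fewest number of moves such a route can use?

3

The Manhattan distance from 11 to 2 is |3−1| + |1−2| = 3, so at least 3 moves are needed.
A route of 3 moves achieves this: 11 → 6 → 1 → 2.
Since 3 matches the lower bound, it is optimal.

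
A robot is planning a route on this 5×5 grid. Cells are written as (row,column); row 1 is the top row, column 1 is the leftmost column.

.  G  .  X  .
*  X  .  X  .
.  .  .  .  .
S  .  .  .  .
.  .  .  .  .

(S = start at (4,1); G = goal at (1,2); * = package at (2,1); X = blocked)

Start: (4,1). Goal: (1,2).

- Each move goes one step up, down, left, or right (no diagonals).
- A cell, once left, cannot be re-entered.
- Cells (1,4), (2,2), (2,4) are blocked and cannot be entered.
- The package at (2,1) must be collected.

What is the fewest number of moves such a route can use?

Any route passes through (2,1) somewhere between (4,1) and (1,2). Summing Manhattan distances along the two legs ((4,1) → (2,1) → (1,2)) gives a lower bound of 2 + 2 = 4 moves.
A route of 4 moves achieves this: (4,1) → (3,1) → (2,1) → (1,1) → (1,2).
Since 4 matches the lower bound, it is optimal.

4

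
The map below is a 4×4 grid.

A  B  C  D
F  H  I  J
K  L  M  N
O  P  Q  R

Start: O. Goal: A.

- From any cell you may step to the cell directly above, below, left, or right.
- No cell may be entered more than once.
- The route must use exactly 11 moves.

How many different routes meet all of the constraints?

61

Need simple routes of exactly 11 moves from O to A (Manhattan distance 3, so 4 moves are spent on a detour and 4 undoing it).
Branch systematically from the start, pruning whenever the remaining move budget drops below the Manhattan distance to A or differs from it in parity. Grouping the completions by first move — via K: 28; via P: 33 — and summing: 28 + 33 = 61.
That gives 61 routes.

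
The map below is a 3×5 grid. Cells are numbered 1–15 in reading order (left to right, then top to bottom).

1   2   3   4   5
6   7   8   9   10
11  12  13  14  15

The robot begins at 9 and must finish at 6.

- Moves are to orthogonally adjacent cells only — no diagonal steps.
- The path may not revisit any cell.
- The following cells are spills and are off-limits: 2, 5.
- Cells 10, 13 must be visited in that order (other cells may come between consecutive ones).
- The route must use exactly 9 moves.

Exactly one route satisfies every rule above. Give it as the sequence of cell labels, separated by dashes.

The waypoints must appear in the order 10, 13, with no cell reused.
Route from 9: right 1 to 10, down 1 to 15, left 2 to 13, up 1 to 8, left 1 to 7, down 1 to 12, left 1 to 11, up 1 to 6 — 9 moves in all.
Check: order respected (10 at step 1, 13 at step 4); 9 moves as required.

9 - 10 - 15 - 14 - 13 - 8 - 7 - 12 - 11 - 6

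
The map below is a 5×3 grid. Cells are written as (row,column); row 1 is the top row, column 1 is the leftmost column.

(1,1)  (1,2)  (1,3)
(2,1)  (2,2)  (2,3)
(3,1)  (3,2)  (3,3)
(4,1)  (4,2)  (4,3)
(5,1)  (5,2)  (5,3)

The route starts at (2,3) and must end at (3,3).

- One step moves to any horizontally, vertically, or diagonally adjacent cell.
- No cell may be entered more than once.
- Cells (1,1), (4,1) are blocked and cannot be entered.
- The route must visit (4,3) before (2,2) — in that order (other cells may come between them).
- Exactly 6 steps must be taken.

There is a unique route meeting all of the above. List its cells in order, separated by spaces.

The waypoints must appear in the order (4,3), (2,2), with no cell reused.
Route from (2,3): down-left 1 to (3,2), down-right 1 to (4,3), left 1 to (4,2), up-left 1 to (3,1), up-right 1 to (2,2), down-right 1 to (3,3) — 6 moves in all.
Check: order respected ((4,3) at step 2, (2,2) at step 5); 6 moves as required.

(2,3) (3,2) (4,3) (4,2) (3,1) (2,2) (3,3)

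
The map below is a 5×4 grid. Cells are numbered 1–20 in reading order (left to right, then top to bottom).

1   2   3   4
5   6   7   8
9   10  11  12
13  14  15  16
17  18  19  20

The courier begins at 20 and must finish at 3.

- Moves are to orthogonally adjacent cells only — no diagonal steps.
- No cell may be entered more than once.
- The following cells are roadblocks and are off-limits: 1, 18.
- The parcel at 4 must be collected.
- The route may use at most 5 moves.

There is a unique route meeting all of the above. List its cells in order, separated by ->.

20 -> 16 -> 12 -> 8 -> 4 -> 3

The 5-move cap with required stops at 4 leaves no slack for detours.
Route from 20: up 4 to 4, left 1 to 3 — 5 moves in all.
Check: all required cells visited; 5 ≤ 5 moves.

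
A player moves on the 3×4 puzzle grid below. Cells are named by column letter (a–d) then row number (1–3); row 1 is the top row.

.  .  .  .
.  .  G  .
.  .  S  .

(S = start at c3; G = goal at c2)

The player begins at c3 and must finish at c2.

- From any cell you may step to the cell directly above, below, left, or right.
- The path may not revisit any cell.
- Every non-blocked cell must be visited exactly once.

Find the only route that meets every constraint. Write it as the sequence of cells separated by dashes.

Need to visit all 12 open cells exactly once, starting at c3 and ending at c2.
Cell a3 has only two open neighbours (a2 and b3), so the path must pass straight through it: one of those is the cell it's entered from and the other is where it exits.
Route from c3: right 1 to d3, up 2 to d1, left 3 to a1, down 2 to a3, right 1 to b3, up 1 to b2, right 1 to c2 — 11 moves in all.
Check: all 12 open cells covered.

c3 - d3 - d2 - d1 - c1 - b1 - a1 - a2 - a3 - b3 - b2 - c2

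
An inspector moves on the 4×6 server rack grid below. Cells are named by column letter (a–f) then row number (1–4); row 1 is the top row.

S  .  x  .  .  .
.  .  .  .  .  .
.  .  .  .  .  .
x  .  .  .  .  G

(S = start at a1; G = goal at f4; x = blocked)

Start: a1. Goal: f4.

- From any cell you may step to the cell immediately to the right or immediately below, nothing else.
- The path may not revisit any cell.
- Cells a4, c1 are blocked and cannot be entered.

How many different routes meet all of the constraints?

35

A right/down-only route from a1 to f4 makes exactly 3 down-moves and 5 right-moves in some order.
With no other constraints that would be C(8,3) = 56 routes.
Subtract routes through each blocked cell (inclusion–exclusion for overlaps): − through c1: 20 − through a4: 1 → 35.
That gives 35 routes.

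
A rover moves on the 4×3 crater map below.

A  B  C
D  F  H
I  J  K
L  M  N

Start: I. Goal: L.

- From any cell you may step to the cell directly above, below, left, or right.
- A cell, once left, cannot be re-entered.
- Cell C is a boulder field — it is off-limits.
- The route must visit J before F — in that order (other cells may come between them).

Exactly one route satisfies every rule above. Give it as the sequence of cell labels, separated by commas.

I, J, F, H, K, N, M, L

The waypoints must appear in the order J, F, with no cell reused.
Route from I: right to J, up to F, right to H, 2× down (reaching N), 2× left (reaching L) — 7 moves in all.
Check: order respected (J at step 1, F at step 2).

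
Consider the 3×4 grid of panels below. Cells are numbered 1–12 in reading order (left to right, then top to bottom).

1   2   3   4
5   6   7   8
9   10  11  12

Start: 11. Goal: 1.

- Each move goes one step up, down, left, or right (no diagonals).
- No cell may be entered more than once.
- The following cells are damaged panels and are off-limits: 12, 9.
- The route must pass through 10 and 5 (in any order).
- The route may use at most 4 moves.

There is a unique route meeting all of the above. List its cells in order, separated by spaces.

11 10 6 5 1

The 4-move cap with required stops at 10, 5 leaves no slack for detours.
Route from 11: left 1 to 10, up 1 to 6, left 1 to 5, up 1 to 1 — 4 moves in all.
Check: all required cells visited; 4 ≤ 4 moves.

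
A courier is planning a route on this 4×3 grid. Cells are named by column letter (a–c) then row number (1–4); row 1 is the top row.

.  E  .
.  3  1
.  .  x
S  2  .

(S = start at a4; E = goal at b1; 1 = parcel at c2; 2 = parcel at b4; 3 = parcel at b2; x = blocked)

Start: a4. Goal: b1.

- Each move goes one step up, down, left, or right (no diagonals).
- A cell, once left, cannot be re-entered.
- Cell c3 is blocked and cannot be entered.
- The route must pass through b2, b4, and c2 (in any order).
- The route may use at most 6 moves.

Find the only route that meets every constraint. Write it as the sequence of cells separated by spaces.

a4 b4 b3 b2 c2 c1 b1

The 6-move cap with required stops at b2, b4, c2 leaves no slack for detours.
Route from a4: right 1 to b4, up 2 to b2, right 1 to c2, up 1 to c1, left 1 to b1 — 6 moves in all.
Check: all required cells visited; 6 ≤ 6 moves.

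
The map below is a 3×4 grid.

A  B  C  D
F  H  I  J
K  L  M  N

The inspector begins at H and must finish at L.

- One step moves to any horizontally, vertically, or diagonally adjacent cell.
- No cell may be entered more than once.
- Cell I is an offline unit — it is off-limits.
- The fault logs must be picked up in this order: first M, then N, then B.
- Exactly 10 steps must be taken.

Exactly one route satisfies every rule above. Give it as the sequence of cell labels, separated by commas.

H, M, N, J, D, C, B, A, F, K, L

The waypoints must appear in the order M, N, B, with no cell reused.
Route from H: down-right to M, right to N, 2× up (reaching D), 3× left (reaching A), 2× down (reaching K), right to L — 10 moves in all.
Check: order respected (M at step 1, N at step 2, B at step 6); 10 moves as required.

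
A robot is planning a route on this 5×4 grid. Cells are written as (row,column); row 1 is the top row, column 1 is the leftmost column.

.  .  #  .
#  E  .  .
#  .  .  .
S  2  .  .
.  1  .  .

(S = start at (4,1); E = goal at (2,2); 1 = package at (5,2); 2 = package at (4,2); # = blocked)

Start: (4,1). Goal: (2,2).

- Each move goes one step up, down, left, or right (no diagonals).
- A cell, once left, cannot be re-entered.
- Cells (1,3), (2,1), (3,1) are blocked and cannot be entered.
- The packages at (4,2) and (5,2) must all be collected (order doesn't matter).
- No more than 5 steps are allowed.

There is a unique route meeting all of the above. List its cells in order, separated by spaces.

(4,1) (5,1) (5,2) (4,2) (3,2) (2,2)

The budget equals the shortest possible length, so every move has to be on a shortest route through the required cells.
Route from (4,1): down 1 to (5,1), right 1 to (5,2), up 3 to (2,2) — 5 moves in all.
Check: all required cells visited; 5 ≤ 5 moves.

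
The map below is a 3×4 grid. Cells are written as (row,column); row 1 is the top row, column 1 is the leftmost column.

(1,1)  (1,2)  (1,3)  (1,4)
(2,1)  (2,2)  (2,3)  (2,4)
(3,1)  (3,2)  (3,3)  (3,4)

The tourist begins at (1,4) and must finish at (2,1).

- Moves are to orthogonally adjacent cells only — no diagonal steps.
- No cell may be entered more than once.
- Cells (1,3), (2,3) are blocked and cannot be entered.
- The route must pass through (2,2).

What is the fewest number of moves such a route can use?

6

Any route passes through (2,2) somewhere between (1,4) and (2,1). Summing Manhattan distances along the two legs ((1,4) → (2,2) → (2,1)) gives a lower bound of 3 + 1 = 4 moves.
That bound ignores the blocked cells. Measuring each leg by the fewest moves that actually steer around them ((1,4)→(2,2): 5; (2,2)→(2,1): 1) raises the lower bound to 6.
A route of 6 moves exists: (1,4) → (2,4) → (3,4) → (3,3) → (3,2) → (2,2) → (2,1).
Since 6 matches that lower bound, it is optimal.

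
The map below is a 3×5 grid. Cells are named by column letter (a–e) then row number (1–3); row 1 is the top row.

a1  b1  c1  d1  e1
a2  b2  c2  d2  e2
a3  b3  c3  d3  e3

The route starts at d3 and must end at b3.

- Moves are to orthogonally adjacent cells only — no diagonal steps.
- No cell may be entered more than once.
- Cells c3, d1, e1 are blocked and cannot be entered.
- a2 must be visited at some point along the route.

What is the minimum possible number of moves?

Any route passes through a2 somewhere between d3 and b3. Summing Manhattan distances along the two legs (d3 → a2 → b3) gives a lower bound of 4 + 2 = 6 moves.
A route of 6 moves achieves this: d3 → d2 → c2 → b2 → a2 → a3 → b3.
Since 6 matches the lower bound, it is optimal.

6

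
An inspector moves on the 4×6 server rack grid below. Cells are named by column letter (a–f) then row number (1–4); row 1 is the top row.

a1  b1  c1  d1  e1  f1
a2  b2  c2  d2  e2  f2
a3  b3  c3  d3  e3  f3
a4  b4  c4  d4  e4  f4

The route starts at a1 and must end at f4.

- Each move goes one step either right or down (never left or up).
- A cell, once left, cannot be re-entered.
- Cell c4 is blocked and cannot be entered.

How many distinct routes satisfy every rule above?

46

A right/down-only route from a1 to f4 makes exactly 3 down-moves and 5 right-moves in some order.
With no other constraints that would be C(8,3) = 56 routes.
Subtract routes through each blocked cell (inclusion–exclusion for overlaps): − through c4: 10 → 46.
That gives 46 routes.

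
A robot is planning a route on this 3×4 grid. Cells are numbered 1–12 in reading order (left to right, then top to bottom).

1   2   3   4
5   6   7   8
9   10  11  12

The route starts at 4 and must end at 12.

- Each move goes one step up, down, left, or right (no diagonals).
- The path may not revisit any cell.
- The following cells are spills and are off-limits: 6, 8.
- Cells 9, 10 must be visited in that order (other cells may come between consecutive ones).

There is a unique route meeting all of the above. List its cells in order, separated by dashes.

4 - 3 - 2 - 1 - 5 - 9 - 10 - 11 - 12

The waypoints must appear in the order 9, 10, with no cell reused.
Route from 4: left 3 to 1, down 2 to 9, right 3 to 12 — 8 moves in all.
Check: order respected (9 at step 5, 10 at step 6).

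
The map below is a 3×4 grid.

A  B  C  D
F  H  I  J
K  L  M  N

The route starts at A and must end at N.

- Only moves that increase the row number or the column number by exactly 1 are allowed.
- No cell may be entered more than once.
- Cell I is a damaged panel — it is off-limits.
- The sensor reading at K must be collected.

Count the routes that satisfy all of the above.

A right/down-only route from A to N makes exactly 2 down-moves and 3 right-moves in some order.
With no other constraints that would be C(5,2) = 10 routes.
Split at K and multiply the segment counts (each segment already excludes blocked cells): A→K: 1; K→N: 1; product = 1.
That gives 1 route.

1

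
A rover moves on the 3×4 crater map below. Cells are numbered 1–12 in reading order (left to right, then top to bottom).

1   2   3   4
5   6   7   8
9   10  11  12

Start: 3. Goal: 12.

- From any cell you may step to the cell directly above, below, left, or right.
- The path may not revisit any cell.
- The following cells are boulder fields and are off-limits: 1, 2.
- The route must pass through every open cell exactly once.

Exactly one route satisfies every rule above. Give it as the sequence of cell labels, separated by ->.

Need to visit all 10 open cells exactly once, starting at 3 and ending at 12.
Route from 3: right to 4, down to 8, 3× left (reaching 5), down to 9, 3× right (reaching 12) — 9 moves in all.
Check: all 10 open cells covered.

3 -> 4 -> 8 -> 7 -> 6 -> 5 -> 9 -> 10 -> 11 -> 12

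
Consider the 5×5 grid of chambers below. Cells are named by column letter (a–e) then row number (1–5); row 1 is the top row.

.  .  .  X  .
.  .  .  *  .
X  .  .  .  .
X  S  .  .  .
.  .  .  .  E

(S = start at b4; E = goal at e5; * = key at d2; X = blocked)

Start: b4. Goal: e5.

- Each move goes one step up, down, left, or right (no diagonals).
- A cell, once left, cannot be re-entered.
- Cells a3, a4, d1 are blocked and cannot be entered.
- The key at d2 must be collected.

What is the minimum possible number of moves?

Any route passes through d2 somewhere between b4 and e5. Summing Manhattan distances along the two legs (b4 → d2 → e5) gives a lower bound of 4 + 4 = 8 moves.
A route of 8 moves achieves this: b4 → b3 → b2 → c2 → d2 → d3 → d4 → d5 → e5.
Since 8 matches the lower bound, it is optimal.

8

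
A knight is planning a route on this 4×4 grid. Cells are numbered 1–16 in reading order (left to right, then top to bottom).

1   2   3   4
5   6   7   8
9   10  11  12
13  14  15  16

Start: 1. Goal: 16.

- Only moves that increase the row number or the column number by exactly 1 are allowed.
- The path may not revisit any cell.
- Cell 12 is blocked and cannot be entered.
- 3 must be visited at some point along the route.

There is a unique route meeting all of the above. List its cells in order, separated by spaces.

1 2 3 7 11 15 16

Moves only go right or down, so the column and row indices never decrease.
Route from 1: right 2 to 3, down 3 to 15, right 1 to 16 — 6 moves in all.
Check: all required cells visited.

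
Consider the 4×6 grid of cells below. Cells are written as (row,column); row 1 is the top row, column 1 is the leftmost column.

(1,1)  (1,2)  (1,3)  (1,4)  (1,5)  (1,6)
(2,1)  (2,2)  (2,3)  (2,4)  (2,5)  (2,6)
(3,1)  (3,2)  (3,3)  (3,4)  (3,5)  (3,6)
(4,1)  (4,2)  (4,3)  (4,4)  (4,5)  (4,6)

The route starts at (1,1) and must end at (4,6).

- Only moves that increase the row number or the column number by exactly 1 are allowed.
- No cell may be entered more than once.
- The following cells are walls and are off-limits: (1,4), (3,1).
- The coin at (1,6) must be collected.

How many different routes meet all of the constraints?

0

A right/down-only route from (1,1) to (4,6) makes exactly 3 down-moves and 5 right-moves in some order.
With no other constraints that would be C(8,3) = 56 routes.
Split at (1,6) and multiply the segment counts (each segment already excludes blocked cells): (1,1)→(1,6): 0; (1,6)→(4,6): 1; product = 0.
No route satisfies every constraint, so the count is 0.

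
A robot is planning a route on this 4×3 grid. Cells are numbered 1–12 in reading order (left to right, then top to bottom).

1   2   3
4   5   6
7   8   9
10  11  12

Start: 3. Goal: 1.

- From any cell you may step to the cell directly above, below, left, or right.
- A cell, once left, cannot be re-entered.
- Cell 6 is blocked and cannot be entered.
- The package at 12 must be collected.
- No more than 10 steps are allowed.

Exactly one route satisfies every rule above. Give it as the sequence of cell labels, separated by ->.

Any route must reach 12 and still end at 1 within 10 moves, so the order of the required stops is forced.
Route from 3: left 1 to 2, down 2 to 8, right 1 to 9, down 1 to 12, left 2 to 10, up 3 to 1 — 10 moves in all.
Check: all required cells visited; 10 ≤ 10 moves.

3 -> 2 -> 5 -> 8 -> 9 -> 12 -> 11 -> 10 -> 7 -> 4 -> 1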